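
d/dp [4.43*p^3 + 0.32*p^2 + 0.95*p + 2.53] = 13.29*p^2 + 0.64*p + 0.95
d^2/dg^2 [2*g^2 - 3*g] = 4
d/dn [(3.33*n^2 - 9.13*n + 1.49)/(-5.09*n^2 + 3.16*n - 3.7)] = (-35.9489*n^2 - 9.4738*n + 29.0726)/(25.9081*n^4 - 32.1688*n^3 + 47.6516*n^2 - 23.384*n + 13.69)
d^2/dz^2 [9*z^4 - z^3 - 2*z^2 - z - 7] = 108*z^2 - 6*z - 4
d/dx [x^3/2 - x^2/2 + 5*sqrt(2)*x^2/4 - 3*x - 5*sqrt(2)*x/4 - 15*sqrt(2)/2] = 3*x^2/2 - x + 5*sqrt(2)*x/2 - 3 - 5*sqrt(2)/4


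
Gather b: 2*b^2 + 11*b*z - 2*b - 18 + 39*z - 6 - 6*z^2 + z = 2*b^2 + b*(11*z - 2) - 6*z^2 + 40*z - 24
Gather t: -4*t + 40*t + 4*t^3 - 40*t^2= 4*t^3 - 40*t^2 + 36*t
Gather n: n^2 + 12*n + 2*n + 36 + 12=n^2 + 14*n + 48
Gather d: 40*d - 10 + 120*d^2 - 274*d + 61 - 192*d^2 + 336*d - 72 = -72*d^2 + 102*d - 21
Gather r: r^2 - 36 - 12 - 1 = r^2 - 49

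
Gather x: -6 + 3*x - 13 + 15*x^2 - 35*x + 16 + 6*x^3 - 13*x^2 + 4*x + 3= 6*x^3 + 2*x^2 - 28*x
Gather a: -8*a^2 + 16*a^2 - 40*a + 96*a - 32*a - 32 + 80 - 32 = 8*a^2 + 24*a + 16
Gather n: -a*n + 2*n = n*(2 - a)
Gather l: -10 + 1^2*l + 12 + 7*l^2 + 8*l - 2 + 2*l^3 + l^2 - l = 2*l^3 + 8*l^2 + 8*l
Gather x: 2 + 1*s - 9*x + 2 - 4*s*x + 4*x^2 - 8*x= s + 4*x^2 + x*(-4*s - 17) + 4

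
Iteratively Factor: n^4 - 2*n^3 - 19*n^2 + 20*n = (n - 1)*(n^3 - n^2 - 20*n) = (n - 1)*(n + 4)*(n^2 - 5*n) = n*(n - 1)*(n + 4)*(n - 5)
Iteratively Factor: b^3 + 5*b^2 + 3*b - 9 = (b - 1)*(b^2 + 6*b + 9) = (b - 1)*(b + 3)*(b + 3)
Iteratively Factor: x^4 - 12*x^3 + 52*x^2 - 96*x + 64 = (x - 4)*(x^3 - 8*x^2 + 20*x - 16) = (x - 4)*(x - 2)*(x^2 - 6*x + 8) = (x - 4)^2*(x - 2)*(x - 2)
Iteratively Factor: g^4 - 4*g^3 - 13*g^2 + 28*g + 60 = (g + 2)*(g^3 - 6*g^2 - g + 30) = (g - 5)*(g + 2)*(g^2 - g - 6) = (g - 5)*(g - 3)*(g + 2)*(g + 2)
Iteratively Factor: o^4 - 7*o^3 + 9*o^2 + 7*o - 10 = (o - 5)*(o^3 - 2*o^2 - o + 2) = (o - 5)*(o - 1)*(o^2 - o - 2) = (o - 5)*(o - 1)*(o + 1)*(o - 2)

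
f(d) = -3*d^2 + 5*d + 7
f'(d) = 5 - 6*d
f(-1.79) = -11.56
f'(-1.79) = 15.74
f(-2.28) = -20.00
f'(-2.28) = 18.68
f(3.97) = -20.43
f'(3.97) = -18.82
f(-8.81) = -269.90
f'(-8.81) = 57.86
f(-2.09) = -16.55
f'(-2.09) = 17.54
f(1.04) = 8.96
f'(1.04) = -1.24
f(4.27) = -26.35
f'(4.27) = -20.62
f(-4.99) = -92.65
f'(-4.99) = 34.94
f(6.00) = -71.00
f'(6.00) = -31.00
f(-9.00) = -281.00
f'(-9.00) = 59.00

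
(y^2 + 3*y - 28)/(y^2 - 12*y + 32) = (y + 7)/(y - 8)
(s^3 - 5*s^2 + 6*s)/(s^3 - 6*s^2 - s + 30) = s*(s - 2)/(s^2 - 3*s - 10)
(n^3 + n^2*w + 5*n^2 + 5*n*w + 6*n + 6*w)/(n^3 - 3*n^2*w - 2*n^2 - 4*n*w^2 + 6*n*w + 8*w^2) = (-n^2 - 5*n - 6)/(-n^2 + 4*n*w + 2*n - 8*w)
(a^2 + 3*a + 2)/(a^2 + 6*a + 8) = (a + 1)/(a + 4)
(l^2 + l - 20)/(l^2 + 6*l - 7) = (l^2 + l - 20)/(l^2 + 6*l - 7)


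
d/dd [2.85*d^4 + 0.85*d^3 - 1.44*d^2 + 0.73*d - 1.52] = 11.4*d^3 + 2.55*d^2 - 2.88*d + 0.73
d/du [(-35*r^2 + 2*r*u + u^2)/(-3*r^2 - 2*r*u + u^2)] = 4*r*(-19*r^2 + 16*r*u - u^2)/(9*r^4 + 12*r^3*u - 2*r^2*u^2 - 4*r*u^3 + u^4)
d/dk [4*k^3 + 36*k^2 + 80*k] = 12*k^2 + 72*k + 80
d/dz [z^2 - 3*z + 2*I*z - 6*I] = 2*z - 3 + 2*I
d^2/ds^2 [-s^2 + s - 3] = -2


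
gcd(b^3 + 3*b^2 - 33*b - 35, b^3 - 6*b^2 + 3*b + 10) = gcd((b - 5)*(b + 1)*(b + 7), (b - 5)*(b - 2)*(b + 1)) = b^2 - 4*b - 5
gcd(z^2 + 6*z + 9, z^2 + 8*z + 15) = z + 3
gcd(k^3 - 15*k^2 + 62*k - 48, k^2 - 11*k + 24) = k - 8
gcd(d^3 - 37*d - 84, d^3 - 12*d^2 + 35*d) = d - 7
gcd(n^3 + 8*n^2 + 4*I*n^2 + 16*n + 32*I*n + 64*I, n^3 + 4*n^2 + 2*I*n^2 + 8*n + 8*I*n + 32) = n^2 + n*(4 + 4*I) + 16*I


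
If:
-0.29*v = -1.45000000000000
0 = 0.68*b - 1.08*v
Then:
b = 7.94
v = 5.00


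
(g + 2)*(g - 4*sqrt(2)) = g^2 - 4*sqrt(2)*g + 2*g - 8*sqrt(2)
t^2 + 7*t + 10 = (t + 2)*(t + 5)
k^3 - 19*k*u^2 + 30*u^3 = (k - 3*u)*(k - 2*u)*(k + 5*u)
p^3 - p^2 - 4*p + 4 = (p - 2)*(p - 1)*(p + 2)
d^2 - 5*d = d*(d - 5)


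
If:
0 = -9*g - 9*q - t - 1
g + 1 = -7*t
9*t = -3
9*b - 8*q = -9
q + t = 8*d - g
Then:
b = -547/243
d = -11/216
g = 4/3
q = -38/27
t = -1/3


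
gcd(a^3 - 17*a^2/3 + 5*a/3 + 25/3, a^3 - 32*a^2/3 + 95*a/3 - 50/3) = a - 5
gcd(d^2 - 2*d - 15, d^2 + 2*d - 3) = d + 3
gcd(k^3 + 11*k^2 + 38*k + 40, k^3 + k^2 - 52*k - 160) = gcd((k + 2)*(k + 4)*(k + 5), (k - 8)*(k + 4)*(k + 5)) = k^2 + 9*k + 20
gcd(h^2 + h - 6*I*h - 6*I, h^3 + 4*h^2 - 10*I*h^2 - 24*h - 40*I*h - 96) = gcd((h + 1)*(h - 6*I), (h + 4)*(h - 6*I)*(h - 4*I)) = h - 6*I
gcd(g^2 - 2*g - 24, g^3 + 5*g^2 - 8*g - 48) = g + 4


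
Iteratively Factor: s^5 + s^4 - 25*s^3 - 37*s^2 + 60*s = (s)*(s^4 + s^3 - 25*s^2 - 37*s + 60) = s*(s - 1)*(s^3 + 2*s^2 - 23*s - 60) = s*(s - 5)*(s - 1)*(s^2 + 7*s + 12) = s*(s - 5)*(s - 1)*(s + 3)*(s + 4)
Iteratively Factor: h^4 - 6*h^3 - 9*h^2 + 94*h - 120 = (h + 4)*(h^3 - 10*h^2 + 31*h - 30) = (h - 2)*(h + 4)*(h^2 - 8*h + 15) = (h - 3)*(h - 2)*(h + 4)*(h - 5)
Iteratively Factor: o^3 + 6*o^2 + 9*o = (o + 3)*(o^2 + 3*o) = o*(o + 3)*(o + 3)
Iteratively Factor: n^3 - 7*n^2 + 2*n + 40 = (n - 4)*(n^2 - 3*n - 10) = (n - 5)*(n - 4)*(n + 2)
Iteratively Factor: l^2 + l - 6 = (l - 2)*(l + 3)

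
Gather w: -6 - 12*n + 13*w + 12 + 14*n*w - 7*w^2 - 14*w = -12*n - 7*w^2 + w*(14*n - 1) + 6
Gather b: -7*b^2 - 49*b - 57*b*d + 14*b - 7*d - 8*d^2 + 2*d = -7*b^2 + b*(-57*d - 35) - 8*d^2 - 5*d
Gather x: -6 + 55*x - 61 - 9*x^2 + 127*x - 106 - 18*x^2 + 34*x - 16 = -27*x^2 + 216*x - 189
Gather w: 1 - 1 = 0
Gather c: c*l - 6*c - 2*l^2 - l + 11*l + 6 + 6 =c*(l - 6) - 2*l^2 + 10*l + 12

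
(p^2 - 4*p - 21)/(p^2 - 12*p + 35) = (p + 3)/(p - 5)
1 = 1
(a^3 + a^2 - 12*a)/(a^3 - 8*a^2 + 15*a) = (a + 4)/(a - 5)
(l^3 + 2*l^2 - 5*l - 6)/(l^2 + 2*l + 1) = (l^2 + l - 6)/(l + 1)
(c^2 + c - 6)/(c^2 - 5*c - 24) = (c - 2)/(c - 8)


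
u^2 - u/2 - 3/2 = (u - 3/2)*(u + 1)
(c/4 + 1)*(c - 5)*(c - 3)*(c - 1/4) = c^4/4 - 17*c^3/16 - 4*c^2 + 257*c/16 - 15/4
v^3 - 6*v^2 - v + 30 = (v - 5)*(v - 3)*(v + 2)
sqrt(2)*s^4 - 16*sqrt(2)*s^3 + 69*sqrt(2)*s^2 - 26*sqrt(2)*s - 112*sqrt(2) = (s - 8)*(s - 7)*(s - 2)*(sqrt(2)*s + sqrt(2))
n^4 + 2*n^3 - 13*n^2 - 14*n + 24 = (n - 3)*(n - 1)*(n + 2)*(n + 4)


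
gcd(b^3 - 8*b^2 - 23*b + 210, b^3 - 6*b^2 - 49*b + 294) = b^2 - 13*b + 42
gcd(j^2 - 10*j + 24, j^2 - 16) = j - 4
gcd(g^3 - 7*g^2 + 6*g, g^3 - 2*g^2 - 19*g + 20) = g - 1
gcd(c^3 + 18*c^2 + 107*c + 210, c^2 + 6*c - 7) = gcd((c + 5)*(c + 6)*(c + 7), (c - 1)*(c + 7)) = c + 7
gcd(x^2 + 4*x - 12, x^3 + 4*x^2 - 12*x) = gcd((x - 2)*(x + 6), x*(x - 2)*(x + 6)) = x^2 + 4*x - 12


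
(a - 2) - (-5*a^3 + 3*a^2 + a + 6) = 5*a^3 - 3*a^2 - 8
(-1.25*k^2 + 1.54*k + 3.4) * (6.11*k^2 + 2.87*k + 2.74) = -7.6375*k^4 + 5.8219*k^3 + 21.7688*k^2 + 13.9776*k + 9.316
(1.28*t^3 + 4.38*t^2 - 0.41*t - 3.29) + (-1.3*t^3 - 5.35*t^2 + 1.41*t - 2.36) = -0.02*t^3 - 0.97*t^2 + 1.0*t - 5.65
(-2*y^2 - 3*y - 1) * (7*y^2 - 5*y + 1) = -14*y^4 - 11*y^3 + 6*y^2 + 2*y - 1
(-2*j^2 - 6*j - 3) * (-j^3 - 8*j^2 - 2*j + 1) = 2*j^5 + 22*j^4 + 55*j^3 + 34*j^2 - 3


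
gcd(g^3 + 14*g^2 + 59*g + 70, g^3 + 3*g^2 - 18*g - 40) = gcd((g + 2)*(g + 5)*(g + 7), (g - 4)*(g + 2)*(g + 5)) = g^2 + 7*g + 10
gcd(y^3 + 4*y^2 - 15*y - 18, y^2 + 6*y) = y + 6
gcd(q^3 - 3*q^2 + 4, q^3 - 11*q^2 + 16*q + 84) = 1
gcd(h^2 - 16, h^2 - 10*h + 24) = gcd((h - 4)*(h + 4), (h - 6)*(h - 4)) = h - 4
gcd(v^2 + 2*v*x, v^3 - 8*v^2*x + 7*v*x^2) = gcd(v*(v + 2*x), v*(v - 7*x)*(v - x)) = v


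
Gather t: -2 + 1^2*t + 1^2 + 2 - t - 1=0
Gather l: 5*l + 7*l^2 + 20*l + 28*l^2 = 35*l^2 + 25*l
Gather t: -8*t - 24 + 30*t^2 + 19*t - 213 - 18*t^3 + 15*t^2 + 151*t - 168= -18*t^3 + 45*t^2 + 162*t - 405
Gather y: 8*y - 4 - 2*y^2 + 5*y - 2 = -2*y^2 + 13*y - 6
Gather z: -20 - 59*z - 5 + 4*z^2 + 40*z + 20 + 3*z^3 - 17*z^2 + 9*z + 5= 3*z^3 - 13*z^2 - 10*z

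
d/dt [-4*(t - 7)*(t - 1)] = 32 - 8*t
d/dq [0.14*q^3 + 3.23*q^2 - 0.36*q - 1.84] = 0.42*q^2 + 6.46*q - 0.36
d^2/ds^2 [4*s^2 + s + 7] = 8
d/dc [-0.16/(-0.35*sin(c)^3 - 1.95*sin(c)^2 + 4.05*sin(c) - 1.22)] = (-0.168*sin(c)^2 - 0.624*sin(c) + 0.648)*cos(c)/(0.35*sin(c)^3 + 1.95*sin(c)^2 - 4.05*sin(c) + 1.22)^2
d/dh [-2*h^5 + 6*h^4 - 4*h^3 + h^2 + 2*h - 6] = -10*h^4 + 24*h^3 - 12*h^2 + 2*h + 2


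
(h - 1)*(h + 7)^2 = h^3 + 13*h^2 + 35*h - 49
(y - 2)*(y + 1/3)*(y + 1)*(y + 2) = y^4 + 4*y^3/3 - 11*y^2/3 - 16*y/3 - 4/3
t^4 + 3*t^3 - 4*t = t*(t - 1)*(t + 2)^2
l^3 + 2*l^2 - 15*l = l*(l - 3)*(l + 5)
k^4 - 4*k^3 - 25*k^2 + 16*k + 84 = (k - 7)*(k - 2)*(k + 2)*(k + 3)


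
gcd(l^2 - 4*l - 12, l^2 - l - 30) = l - 6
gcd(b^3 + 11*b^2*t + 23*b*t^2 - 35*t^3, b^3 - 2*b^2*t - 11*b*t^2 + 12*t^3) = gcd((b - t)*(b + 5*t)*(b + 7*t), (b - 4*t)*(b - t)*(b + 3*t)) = -b + t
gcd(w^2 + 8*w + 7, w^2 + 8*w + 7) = w^2 + 8*w + 7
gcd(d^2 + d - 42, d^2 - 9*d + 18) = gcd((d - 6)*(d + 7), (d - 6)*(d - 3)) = d - 6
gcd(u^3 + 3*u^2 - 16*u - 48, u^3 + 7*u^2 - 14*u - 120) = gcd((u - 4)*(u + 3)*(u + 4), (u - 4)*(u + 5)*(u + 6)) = u - 4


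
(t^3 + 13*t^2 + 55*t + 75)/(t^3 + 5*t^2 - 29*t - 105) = (t^2 + 10*t + 25)/(t^2 + 2*t - 35)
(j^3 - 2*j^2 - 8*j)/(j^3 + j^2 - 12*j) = (j^2 - 2*j - 8)/(j^2 + j - 12)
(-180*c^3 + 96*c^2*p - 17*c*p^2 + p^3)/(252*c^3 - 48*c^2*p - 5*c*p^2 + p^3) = (-5*c + p)/(7*c + p)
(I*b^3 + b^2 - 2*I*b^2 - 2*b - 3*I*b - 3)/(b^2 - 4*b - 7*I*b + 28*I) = (I*b^3 + b^2*(1 - 2*I) - b*(2 + 3*I) - 3)/(b^2 - b*(4 + 7*I) + 28*I)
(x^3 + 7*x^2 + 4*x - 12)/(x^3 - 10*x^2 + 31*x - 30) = (x^3 + 7*x^2 + 4*x - 12)/(x^3 - 10*x^2 + 31*x - 30)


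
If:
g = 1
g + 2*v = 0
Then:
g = 1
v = -1/2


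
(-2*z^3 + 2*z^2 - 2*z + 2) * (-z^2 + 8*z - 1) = 2*z^5 - 18*z^4 + 20*z^3 - 20*z^2 + 18*z - 2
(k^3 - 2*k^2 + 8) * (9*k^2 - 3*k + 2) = 9*k^5 - 21*k^4 + 8*k^3 + 68*k^2 - 24*k + 16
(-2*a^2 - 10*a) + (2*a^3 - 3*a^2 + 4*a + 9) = 2*a^3 - 5*a^2 - 6*a + 9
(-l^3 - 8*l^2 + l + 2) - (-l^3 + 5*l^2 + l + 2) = -13*l^2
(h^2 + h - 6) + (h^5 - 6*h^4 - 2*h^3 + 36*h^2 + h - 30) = h^5 - 6*h^4 - 2*h^3 + 37*h^2 + 2*h - 36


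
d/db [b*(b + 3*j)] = 2*b + 3*j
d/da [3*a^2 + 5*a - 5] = 6*a + 5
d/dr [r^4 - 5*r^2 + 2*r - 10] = 4*r^3 - 10*r + 2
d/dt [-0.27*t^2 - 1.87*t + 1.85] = -0.54*t - 1.87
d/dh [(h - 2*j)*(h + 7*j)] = 2*h + 5*j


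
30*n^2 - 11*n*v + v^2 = (-6*n + v)*(-5*n + v)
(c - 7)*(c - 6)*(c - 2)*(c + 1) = c^4 - 14*c^3 + 53*c^2 - 16*c - 84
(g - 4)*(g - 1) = g^2 - 5*g + 4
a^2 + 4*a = a*(a + 4)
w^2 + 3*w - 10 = (w - 2)*(w + 5)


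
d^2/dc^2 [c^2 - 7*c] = 2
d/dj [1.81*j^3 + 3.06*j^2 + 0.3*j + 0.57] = 5.43*j^2 + 6.12*j + 0.3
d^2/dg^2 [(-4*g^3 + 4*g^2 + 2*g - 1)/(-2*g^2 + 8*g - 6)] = (34*g^3 - 105*g^2 + 114*g - 47)/(g^6 - 12*g^5 + 57*g^4 - 136*g^3 + 171*g^2 - 108*g + 27)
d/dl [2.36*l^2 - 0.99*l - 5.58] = 4.72*l - 0.99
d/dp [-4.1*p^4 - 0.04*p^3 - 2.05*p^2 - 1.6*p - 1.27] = -16.4*p^3 - 0.12*p^2 - 4.1*p - 1.6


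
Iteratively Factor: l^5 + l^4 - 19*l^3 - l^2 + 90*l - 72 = (l + 3)*(l^4 - 2*l^3 - 13*l^2 + 38*l - 24) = (l - 3)*(l + 3)*(l^3 + l^2 - 10*l + 8) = (l - 3)*(l - 2)*(l + 3)*(l^2 + 3*l - 4) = (l - 3)*(l - 2)*(l - 1)*(l + 3)*(l + 4)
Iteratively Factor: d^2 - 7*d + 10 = (d - 2)*(d - 5)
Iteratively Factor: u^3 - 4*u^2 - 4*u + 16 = (u - 4)*(u^2 - 4) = (u - 4)*(u - 2)*(u + 2)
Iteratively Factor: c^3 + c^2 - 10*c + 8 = (c - 2)*(c^2 + 3*c - 4) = (c - 2)*(c - 1)*(c + 4)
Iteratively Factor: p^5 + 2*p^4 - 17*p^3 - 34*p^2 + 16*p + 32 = (p + 2)*(p^4 - 17*p^2 + 16) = (p - 1)*(p + 2)*(p^3 + p^2 - 16*p - 16) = (p - 4)*(p - 1)*(p + 2)*(p^2 + 5*p + 4) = (p - 4)*(p - 1)*(p + 2)*(p + 4)*(p + 1)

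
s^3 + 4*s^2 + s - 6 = (s - 1)*(s + 2)*(s + 3)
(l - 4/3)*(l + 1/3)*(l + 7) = l^3 + 6*l^2 - 67*l/9 - 28/9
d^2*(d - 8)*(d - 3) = d^4 - 11*d^3 + 24*d^2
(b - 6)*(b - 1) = b^2 - 7*b + 6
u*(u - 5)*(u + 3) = u^3 - 2*u^2 - 15*u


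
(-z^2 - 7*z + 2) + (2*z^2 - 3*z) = z^2 - 10*z + 2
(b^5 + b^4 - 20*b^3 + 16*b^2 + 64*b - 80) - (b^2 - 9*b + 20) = b^5 + b^4 - 20*b^3 + 15*b^2 + 73*b - 100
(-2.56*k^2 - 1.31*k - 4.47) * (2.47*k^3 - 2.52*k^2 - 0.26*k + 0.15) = -6.3232*k^5 + 3.2155*k^4 - 7.0741*k^3 + 11.221*k^2 + 0.9657*k - 0.6705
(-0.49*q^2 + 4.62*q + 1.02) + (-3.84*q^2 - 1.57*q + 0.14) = -4.33*q^2 + 3.05*q + 1.16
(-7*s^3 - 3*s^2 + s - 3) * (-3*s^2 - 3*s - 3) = 21*s^5 + 30*s^4 + 27*s^3 + 15*s^2 + 6*s + 9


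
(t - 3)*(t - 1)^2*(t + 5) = t^4 - 18*t^2 + 32*t - 15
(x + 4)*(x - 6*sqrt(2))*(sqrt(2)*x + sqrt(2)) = sqrt(2)*x^3 - 12*x^2 + 5*sqrt(2)*x^2 - 60*x + 4*sqrt(2)*x - 48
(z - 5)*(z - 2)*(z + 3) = z^3 - 4*z^2 - 11*z + 30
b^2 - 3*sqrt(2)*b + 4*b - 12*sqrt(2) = (b + 4)*(b - 3*sqrt(2))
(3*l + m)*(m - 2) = 3*l*m - 6*l + m^2 - 2*m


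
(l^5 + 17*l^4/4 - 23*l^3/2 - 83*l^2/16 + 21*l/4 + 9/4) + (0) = l^5 + 17*l^4/4 - 23*l^3/2 - 83*l^2/16 + 21*l/4 + 9/4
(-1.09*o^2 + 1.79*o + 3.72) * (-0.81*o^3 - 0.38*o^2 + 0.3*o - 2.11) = 0.8829*o^5 - 1.0357*o^4 - 4.0204*o^3 + 1.4233*o^2 - 2.6609*o - 7.8492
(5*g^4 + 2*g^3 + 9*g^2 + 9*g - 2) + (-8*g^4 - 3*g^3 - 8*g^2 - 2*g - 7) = -3*g^4 - g^3 + g^2 + 7*g - 9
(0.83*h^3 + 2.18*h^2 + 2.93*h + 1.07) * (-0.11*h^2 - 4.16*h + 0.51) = -0.0913*h^5 - 3.6926*h^4 - 8.9678*h^3 - 11.1947*h^2 - 2.9569*h + 0.5457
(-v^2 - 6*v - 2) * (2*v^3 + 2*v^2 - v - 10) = -2*v^5 - 14*v^4 - 15*v^3 + 12*v^2 + 62*v + 20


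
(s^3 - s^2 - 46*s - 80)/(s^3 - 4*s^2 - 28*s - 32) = (s + 5)/(s + 2)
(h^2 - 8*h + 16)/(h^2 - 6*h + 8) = (h - 4)/(h - 2)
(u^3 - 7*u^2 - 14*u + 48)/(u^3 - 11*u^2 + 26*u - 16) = (u + 3)/(u - 1)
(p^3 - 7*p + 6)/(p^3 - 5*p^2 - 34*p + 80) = (p^2 + 2*p - 3)/(p^2 - 3*p - 40)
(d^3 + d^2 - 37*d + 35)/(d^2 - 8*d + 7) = (d^2 + 2*d - 35)/(d - 7)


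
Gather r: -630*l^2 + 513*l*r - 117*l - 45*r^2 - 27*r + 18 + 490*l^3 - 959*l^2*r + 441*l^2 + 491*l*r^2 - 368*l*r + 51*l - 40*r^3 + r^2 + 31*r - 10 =490*l^3 - 189*l^2 - 66*l - 40*r^3 + r^2*(491*l - 44) + r*(-959*l^2 + 145*l + 4) + 8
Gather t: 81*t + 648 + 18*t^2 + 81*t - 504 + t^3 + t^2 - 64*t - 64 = t^3 + 19*t^2 + 98*t + 80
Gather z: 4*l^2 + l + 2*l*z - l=4*l^2 + 2*l*z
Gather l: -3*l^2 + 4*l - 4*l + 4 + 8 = 12 - 3*l^2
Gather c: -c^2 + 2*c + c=-c^2 + 3*c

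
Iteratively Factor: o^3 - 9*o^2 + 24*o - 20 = (o - 2)*(o^2 - 7*o + 10) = (o - 2)^2*(o - 5)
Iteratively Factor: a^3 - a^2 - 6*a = (a + 2)*(a^2 - 3*a) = (a - 3)*(a + 2)*(a)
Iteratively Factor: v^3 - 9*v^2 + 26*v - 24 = (v - 2)*(v^2 - 7*v + 12) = (v - 3)*(v - 2)*(v - 4)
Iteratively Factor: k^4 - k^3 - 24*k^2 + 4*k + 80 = (k - 5)*(k^3 + 4*k^2 - 4*k - 16) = (k - 5)*(k + 2)*(k^2 + 2*k - 8) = (k - 5)*(k + 2)*(k + 4)*(k - 2)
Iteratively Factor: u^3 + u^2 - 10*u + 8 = (u - 2)*(u^2 + 3*u - 4) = (u - 2)*(u + 4)*(u - 1)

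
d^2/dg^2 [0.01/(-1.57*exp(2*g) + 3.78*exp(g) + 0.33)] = ((0.0628*exp(g) - 0.0378)*(-1.57*exp(2*g) + 3.78*exp(g) + 0.33) + 0.01*(3.14*exp(g) - 3.78)*(6.28*exp(g) - 7.56)*exp(g))*exp(g)/(-1.57*exp(2*g) + 3.78*exp(g) + 0.33)^3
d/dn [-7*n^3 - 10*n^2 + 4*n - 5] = -21*n^2 - 20*n + 4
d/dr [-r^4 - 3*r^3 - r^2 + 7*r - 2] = -4*r^3 - 9*r^2 - 2*r + 7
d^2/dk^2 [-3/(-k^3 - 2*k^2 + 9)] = 6*(k^2*(3*k + 4)^2 - (3*k + 2)*(k^3 + 2*k^2 - 9))/(k^3 + 2*k^2 - 9)^3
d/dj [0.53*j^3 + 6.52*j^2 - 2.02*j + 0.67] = 1.59*j^2 + 13.04*j - 2.02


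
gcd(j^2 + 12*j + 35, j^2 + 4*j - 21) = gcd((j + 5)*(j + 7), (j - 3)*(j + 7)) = j + 7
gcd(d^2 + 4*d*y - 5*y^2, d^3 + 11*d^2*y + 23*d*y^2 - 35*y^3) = -d^2 - 4*d*y + 5*y^2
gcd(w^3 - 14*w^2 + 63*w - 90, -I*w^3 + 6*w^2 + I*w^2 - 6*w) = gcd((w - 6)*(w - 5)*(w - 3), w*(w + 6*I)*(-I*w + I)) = 1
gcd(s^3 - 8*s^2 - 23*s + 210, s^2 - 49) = s - 7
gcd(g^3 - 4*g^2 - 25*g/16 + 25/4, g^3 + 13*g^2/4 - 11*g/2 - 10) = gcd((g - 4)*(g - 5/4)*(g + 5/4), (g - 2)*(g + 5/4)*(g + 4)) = g + 5/4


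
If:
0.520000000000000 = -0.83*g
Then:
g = -0.63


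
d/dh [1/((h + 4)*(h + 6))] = 2*(-h - 5)/(h^4 + 20*h^3 + 148*h^2 + 480*h + 576)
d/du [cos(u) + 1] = -sin(u)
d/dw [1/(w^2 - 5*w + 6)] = (5 - 2*w)/(w^2 - 5*w + 6)^2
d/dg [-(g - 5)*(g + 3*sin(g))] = -g - (g - 5)*(3*cos(g) + 1) - 3*sin(g)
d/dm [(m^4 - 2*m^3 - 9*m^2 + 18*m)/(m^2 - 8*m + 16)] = 2*(m^4 - 9*m^3 + 12*m^2 + 27*m - 36)/(m^3 - 12*m^2 + 48*m - 64)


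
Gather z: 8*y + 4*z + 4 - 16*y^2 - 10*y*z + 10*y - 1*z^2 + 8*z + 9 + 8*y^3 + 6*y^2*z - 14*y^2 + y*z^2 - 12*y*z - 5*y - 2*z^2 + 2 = 8*y^3 - 30*y^2 + 13*y + z^2*(y - 3) + z*(6*y^2 - 22*y + 12) + 15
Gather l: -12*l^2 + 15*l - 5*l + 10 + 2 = -12*l^2 + 10*l + 12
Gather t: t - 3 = t - 3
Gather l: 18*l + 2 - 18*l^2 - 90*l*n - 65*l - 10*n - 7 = -18*l^2 + l*(-90*n - 47) - 10*n - 5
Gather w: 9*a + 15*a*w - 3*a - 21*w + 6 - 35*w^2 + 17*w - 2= 6*a - 35*w^2 + w*(15*a - 4) + 4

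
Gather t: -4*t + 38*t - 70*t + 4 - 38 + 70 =36 - 36*t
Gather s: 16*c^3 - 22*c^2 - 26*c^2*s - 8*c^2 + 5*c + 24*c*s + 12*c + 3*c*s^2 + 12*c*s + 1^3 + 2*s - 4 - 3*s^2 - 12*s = 16*c^3 - 30*c^2 + 17*c + s^2*(3*c - 3) + s*(-26*c^2 + 36*c - 10) - 3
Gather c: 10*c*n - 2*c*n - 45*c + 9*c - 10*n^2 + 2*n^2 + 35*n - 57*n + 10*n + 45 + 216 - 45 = c*(8*n - 36) - 8*n^2 - 12*n + 216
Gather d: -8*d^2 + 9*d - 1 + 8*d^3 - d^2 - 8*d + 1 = 8*d^3 - 9*d^2 + d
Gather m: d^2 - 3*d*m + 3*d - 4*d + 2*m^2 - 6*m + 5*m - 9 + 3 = d^2 - d + 2*m^2 + m*(-3*d - 1) - 6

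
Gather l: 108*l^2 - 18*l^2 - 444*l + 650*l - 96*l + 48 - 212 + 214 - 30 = 90*l^2 + 110*l + 20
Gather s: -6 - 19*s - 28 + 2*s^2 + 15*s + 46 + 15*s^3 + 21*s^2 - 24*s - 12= 15*s^3 + 23*s^2 - 28*s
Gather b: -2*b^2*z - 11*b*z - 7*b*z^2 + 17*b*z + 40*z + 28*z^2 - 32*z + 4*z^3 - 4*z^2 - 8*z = -2*b^2*z + b*(-7*z^2 + 6*z) + 4*z^3 + 24*z^2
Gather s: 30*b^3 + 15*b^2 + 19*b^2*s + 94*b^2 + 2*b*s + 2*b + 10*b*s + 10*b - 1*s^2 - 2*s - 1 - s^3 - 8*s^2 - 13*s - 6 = 30*b^3 + 109*b^2 + 12*b - s^3 - 9*s^2 + s*(19*b^2 + 12*b - 15) - 7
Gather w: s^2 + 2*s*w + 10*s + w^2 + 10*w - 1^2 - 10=s^2 + 10*s + w^2 + w*(2*s + 10) - 11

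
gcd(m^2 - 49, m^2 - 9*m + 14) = m - 7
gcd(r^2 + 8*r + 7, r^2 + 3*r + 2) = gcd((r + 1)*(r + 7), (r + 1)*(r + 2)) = r + 1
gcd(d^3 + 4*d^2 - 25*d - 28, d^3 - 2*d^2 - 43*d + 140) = d^2 + 3*d - 28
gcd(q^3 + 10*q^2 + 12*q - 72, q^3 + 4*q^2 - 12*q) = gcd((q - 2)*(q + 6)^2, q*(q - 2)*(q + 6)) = q^2 + 4*q - 12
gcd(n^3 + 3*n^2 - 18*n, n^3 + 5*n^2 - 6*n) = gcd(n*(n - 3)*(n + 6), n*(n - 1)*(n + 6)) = n^2 + 6*n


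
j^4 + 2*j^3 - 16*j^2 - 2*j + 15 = (j - 3)*(j - 1)*(j + 1)*(j + 5)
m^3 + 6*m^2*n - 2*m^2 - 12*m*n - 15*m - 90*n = (m - 5)*(m + 3)*(m + 6*n)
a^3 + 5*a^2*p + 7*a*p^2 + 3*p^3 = (a + p)^2*(a + 3*p)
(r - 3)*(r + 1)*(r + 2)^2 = r^4 + 2*r^3 - 7*r^2 - 20*r - 12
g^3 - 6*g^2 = g^2*(g - 6)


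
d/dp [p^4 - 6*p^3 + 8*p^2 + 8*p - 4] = 4*p^3 - 18*p^2 + 16*p + 8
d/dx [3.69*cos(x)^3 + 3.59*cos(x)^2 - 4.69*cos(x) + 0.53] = (-11.07*cos(x)^2 - 7.18*cos(x) + 4.69)*sin(x)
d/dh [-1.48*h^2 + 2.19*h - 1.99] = 2.19 - 2.96*h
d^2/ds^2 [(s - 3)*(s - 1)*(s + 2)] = 6*s - 4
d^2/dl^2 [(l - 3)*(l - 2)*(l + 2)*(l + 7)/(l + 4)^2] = 2*(l^4 + 16*l^3 + 96*l^2 + 376*l - 20)/(l^4 + 16*l^3 + 96*l^2 + 256*l + 256)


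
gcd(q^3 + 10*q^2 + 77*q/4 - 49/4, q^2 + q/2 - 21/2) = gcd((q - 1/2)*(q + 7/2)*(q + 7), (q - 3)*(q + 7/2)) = q + 7/2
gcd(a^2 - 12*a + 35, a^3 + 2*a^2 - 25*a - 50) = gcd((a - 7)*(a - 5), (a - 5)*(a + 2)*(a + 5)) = a - 5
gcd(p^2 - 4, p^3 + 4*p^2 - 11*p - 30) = p + 2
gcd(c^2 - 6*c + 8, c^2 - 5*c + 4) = c - 4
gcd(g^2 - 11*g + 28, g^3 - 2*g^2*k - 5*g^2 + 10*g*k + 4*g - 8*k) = g - 4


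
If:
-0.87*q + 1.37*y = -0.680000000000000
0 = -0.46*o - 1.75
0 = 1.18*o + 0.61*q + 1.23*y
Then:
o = -3.80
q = 3.67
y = 1.83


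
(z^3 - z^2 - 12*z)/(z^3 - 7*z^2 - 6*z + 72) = z/(z - 6)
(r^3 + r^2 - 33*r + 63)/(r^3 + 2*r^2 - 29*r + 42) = (r - 3)/(r - 2)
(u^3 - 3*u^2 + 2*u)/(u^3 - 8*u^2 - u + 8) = u*(u - 2)/(u^2 - 7*u - 8)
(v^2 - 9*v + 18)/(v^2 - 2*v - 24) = (v - 3)/(v + 4)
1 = 1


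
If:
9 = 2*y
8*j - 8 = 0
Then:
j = 1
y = 9/2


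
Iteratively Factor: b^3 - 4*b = (b - 2)*(b^2 + 2*b) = b*(b - 2)*(b + 2)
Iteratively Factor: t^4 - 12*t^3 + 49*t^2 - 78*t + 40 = (t - 1)*(t^3 - 11*t^2 + 38*t - 40) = (t - 5)*(t - 1)*(t^2 - 6*t + 8) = (t - 5)*(t - 4)*(t - 1)*(t - 2)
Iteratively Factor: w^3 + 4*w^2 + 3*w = (w)*(w^2 + 4*w + 3) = w*(w + 1)*(w + 3)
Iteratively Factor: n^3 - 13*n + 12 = (n - 3)*(n^2 + 3*n - 4) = (n - 3)*(n + 4)*(n - 1)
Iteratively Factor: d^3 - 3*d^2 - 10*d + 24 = (d - 4)*(d^2 + d - 6) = (d - 4)*(d + 3)*(d - 2)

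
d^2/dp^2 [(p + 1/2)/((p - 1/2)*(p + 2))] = 2*(8*p^3 + 12*p^2 + 42*p + 25)/(8*p^6 + 36*p^5 + 30*p^4 - 45*p^3 - 30*p^2 + 36*p - 8)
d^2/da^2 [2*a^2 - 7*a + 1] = 4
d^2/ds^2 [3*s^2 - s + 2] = 6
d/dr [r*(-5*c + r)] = -5*c + 2*r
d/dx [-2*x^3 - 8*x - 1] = -6*x^2 - 8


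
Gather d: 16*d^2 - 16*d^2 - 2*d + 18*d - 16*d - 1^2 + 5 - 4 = 0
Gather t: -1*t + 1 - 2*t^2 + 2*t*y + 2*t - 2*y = -2*t^2 + t*(2*y + 1) - 2*y + 1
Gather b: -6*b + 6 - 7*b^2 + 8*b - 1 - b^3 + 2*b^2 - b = -b^3 - 5*b^2 + b + 5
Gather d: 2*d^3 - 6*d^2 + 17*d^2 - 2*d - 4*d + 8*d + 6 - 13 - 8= 2*d^3 + 11*d^2 + 2*d - 15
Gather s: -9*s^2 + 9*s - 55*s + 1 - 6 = -9*s^2 - 46*s - 5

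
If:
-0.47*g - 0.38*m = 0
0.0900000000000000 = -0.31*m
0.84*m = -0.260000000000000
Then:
No Solution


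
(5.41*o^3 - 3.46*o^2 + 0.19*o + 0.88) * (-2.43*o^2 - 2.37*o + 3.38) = -13.1463*o^5 - 4.4139*o^4 + 26.0243*o^3 - 14.2835*o^2 - 1.4434*o + 2.9744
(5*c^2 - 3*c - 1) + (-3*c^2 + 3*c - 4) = 2*c^2 - 5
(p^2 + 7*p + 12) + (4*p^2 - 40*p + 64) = 5*p^2 - 33*p + 76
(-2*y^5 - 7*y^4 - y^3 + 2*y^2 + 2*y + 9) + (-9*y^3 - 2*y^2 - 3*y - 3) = -2*y^5 - 7*y^4 - 10*y^3 - y + 6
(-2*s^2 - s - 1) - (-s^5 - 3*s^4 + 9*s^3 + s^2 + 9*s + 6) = s^5 + 3*s^4 - 9*s^3 - 3*s^2 - 10*s - 7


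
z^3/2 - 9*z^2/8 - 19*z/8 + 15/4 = (z/2 + 1)*(z - 3)*(z - 5/4)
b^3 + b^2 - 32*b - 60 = (b - 6)*(b + 2)*(b + 5)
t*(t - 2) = t^2 - 2*t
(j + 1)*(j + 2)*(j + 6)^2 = j^4 + 15*j^3 + 74*j^2 + 132*j + 72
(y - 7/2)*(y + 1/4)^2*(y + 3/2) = y^4 - 3*y^3/2 - 99*y^2/16 - 11*y/4 - 21/64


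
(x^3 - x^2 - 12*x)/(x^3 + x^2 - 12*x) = (x^2 - x - 12)/(x^2 + x - 12)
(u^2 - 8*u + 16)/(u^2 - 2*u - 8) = (u - 4)/(u + 2)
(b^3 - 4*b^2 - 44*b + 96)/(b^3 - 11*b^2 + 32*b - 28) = (b^2 - 2*b - 48)/(b^2 - 9*b + 14)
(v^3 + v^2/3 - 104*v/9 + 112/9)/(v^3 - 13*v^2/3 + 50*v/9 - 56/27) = 3*(v + 4)/(3*v - 2)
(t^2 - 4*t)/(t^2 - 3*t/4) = 4*(t - 4)/(4*t - 3)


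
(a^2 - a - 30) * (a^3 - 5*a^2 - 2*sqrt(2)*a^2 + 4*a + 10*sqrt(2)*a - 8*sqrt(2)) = a^5 - 6*a^4 - 2*sqrt(2)*a^4 - 21*a^3 + 12*sqrt(2)*a^3 + 42*sqrt(2)*a^2 + 146*a^2 - 292*sqrt(2)*a - 120*a + 240*sqrt(2)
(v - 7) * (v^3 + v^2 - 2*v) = v^4 - 6*v^3 - 9*v^2 + 14*v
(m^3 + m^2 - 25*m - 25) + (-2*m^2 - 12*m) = m^3 - m^2 - 37*m - 25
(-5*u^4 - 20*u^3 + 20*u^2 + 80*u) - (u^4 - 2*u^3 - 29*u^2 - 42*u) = -6*u^4 - 18*u^3 + 49*u^2 + 122*u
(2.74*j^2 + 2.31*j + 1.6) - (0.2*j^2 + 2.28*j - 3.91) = 2.54*j^2 + 0.0300000000000002*j + 5.51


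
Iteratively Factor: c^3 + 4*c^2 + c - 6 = (c + 2)*(c^2 + 2*c - 3) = (c + 2)*(c + 3)*(c - 1)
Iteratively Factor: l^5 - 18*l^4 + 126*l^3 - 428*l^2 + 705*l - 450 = (l - 3)*(l^4 - 15*l^3 + 81*l^2 - 185*l + 150) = (l - 5)*(l - 3)*(l^3 - 10*l^2 + 31*l - 30) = (l - 5)*(l - 3)*(l - 2)*(l^2 - 8*l + 15) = (l - 5)^2*(l - 3)*(l - 2)*(l - 3)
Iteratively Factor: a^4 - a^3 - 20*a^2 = (a - 5)*(a^3 + 4*a^2) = a*(a - 5)*(a^2 + 4*a) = a^2*(a - 5)*(a + 4)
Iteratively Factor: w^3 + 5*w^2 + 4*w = (w + 4)*(w^2 + w) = (w + 1)*(w + 4)*(w)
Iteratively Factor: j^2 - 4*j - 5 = (j + 1)*(j - 5)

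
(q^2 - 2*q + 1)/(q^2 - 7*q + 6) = (q - 1)/(q - 6)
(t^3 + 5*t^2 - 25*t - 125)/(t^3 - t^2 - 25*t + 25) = (t + 5)/(t - 1)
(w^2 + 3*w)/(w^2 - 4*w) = (w + 3)/(w - 4)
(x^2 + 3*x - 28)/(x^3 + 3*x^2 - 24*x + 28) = (x - 4)/(x^2 - 4*x + 4)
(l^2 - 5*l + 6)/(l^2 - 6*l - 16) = (-l^2 + 5*l - 6)/(-l^2 + 6*l + 16)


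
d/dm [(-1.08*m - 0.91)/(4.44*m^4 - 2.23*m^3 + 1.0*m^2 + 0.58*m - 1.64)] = (14.3856*m^4 + 11.3448*m^3 - 5.0079*m^2 + 1.82*m + 2.299)/(19.7136*m^8 - 19.8024*m^7 + 13.8529*m^6 + 0.6904*m^5 - 16.15*m^4 + 8.4744*m^3 - 2.9436*m^2 - 1.9024*m + 2.6896)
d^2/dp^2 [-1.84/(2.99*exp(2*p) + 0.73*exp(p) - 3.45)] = (-1.84*(5.98*exp(p) + 0.73)*(11.96*exp(p) + 1.46)*exp(p) + (22.0064*exp(p) + 1.3432)*(2.99*exp(2*p) + 0.73*exp(p) - 3.45))*exp(p)/(2.99*exp(2*p) + 0.73*exp(p) - 3.45)^3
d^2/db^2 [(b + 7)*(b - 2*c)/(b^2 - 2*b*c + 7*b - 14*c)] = 0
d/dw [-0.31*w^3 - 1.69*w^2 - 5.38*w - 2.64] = -0.93*w^2 - 3.38*w - 5.38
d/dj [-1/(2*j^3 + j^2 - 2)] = 2*j*(3*j + 1)/(2*j^3 + j^2 - 2)^2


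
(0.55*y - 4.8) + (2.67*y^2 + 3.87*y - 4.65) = 2.67*y^2 + 4.42*y - 9.45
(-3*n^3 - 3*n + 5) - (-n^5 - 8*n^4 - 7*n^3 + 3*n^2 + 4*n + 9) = n^5 + 8*n^4 + 4*n^3 - 3*n^2 - 7*n - 4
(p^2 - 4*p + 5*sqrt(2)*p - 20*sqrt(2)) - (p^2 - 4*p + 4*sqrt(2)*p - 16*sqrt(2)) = sqrt(2)*p - 4*sqrt(2)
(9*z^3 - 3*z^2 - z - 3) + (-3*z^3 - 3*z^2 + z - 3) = 6*z^3 - 6*z^2 - 6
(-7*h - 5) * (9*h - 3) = -63*h^2 - 24*h + 15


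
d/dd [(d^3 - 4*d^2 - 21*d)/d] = 2*d - 4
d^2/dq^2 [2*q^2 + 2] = 4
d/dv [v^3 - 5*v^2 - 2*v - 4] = 3*v^2 - 10*v - 2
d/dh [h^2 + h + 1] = 2*h + 1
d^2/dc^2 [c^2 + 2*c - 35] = 2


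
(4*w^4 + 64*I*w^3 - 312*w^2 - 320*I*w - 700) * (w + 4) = 4*w^5 + 16*w^4 + 64*I*w^4 - 312*w^3 + 256*I*w^3 - 1248*w^2 - 320*I*w^2 - 700*w - 1280*I*w - 2800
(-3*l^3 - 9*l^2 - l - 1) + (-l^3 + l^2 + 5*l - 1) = -4*l^3 - 8*l^2 + 4*l - 2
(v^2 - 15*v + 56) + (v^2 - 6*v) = 2*v^2 - 21*v + 56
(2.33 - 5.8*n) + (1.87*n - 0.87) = 1.46 - 3.93*n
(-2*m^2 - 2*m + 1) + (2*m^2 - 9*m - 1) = -11*m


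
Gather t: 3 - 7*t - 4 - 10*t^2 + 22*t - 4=-10*t^2 + 15*t - 5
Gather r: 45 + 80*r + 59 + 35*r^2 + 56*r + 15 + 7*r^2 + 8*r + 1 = 42*r^2 + 144*r + 120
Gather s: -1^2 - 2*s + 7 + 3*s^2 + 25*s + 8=3*s^2 + 23*s + 14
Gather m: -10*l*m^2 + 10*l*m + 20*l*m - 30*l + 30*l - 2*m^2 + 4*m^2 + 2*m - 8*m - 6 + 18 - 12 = m^2*(2 - 10*l) + m*(30*l - 6)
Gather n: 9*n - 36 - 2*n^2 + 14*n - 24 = -2*n^2 + 23*n - 60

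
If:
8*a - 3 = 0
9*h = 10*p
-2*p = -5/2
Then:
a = 3/8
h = 25/18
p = 5/4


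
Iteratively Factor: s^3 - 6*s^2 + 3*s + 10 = (s - 5)*(s^2 - s - 2) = (s - 5)*(s - 2)*(s + 1)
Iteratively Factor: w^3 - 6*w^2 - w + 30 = (w - 5)*(w^2 - w - 6) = (w - 5)*(w - 3)*(w + 2)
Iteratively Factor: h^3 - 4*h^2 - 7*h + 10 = (h + 2)*(h^2 - 6*h + 5) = (h - 1)*(h + 2)*(h - 5)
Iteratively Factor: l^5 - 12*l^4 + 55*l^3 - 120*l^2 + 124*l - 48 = (l - 2)*(l^4 - 10*l^3 + 35*l^2 - 50*l + 24) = (l - 2)^2*(l^3 - 8*l^2 + 19*l - 12) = (l - 4)*(l - 2)^2*(l^2 - 4*l + 3) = (l - 4)*(l - 3)*(l - 2)^2*(l - 1)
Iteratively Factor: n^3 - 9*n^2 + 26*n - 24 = (n - 3)*(n^2 - 6*n + 8) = (n - 4)*(n - 3)*(n - 2)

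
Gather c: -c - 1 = -c - 1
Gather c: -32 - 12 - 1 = -45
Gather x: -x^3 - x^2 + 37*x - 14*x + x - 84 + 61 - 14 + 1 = -x^3 - x^2 + 24*x - 36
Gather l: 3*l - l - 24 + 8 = 2*l - 16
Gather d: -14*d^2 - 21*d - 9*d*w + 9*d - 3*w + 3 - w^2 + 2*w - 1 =-14*d^2 + d*(-9*w - 12) - w^2 - w + 2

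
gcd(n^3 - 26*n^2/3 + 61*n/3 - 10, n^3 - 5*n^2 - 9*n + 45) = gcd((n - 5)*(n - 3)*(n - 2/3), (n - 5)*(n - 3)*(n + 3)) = n^2 - 8*n + 15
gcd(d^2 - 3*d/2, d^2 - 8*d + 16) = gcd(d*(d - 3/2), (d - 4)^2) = 1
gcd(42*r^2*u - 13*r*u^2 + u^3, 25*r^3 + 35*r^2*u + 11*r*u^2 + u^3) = 1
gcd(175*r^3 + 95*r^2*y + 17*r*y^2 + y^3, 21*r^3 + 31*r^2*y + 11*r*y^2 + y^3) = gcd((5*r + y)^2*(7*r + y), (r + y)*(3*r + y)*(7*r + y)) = 7*r + y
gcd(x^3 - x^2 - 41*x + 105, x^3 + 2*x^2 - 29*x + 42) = x^2 + 4*x - 21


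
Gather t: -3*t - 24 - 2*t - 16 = -5*t - 40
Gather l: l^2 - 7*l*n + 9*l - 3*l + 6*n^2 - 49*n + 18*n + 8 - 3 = l^2 + l*(6 - 7*n) + 6*n^2 - 31*n + 5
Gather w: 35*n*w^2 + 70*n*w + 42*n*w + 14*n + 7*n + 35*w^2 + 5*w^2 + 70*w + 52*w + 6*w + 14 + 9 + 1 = 21*n + w^2*(35*n + 40) + w*(112*n + 128) + 24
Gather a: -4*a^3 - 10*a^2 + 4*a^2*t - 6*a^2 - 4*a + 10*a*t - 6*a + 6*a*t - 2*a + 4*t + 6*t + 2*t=-4*a^3 + a^2*(4*t - 16) + a*(16*t - 12) + 12*t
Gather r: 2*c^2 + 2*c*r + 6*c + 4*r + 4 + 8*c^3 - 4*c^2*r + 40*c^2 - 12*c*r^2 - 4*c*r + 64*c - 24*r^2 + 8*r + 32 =8*c^3 + 42*c^2 + 70*c + r^2*(-12*c - 24) + r*(-4*c^2 - 2*c + 12) + 36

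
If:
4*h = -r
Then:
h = -r/4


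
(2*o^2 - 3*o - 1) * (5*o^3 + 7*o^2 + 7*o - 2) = 10*o^5 - o^4 - 12*o^3 - 32*o^2 - o + 2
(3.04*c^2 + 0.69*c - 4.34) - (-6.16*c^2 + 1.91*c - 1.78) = 9.2*c^2 - 1.22*c - 2.56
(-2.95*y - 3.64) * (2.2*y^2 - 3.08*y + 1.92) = -6.49*y^3 + 1.078*y^2 + 5.5472*y - 6.9888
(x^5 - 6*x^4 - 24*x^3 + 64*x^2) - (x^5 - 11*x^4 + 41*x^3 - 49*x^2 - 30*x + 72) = 5*x^4 - 65*x^3 + 113*x^2 + 30*x - 72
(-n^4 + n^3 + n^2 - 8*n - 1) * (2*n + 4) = -2*n^5 - 2*n^4 + 6*n^3 - 12*n^2 - 34*n - 4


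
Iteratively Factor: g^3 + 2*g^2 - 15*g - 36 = (g + 3)*(g^2 - g - 12) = (g - 4)*(g + 3)*(g + 3)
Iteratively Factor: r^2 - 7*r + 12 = (r - 4)*(r - 3)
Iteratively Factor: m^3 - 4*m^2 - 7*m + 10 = (m + 2)*(m^2 - 6*m + 5) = (m - 1)*(m + 2)*(m - 5)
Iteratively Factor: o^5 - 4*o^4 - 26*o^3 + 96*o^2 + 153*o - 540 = (o + 3)*(o^4 - 7*o^3 - 5*o^2 + 111*o - 180) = (o - 3)*(o + 3)*(o^3 - 4*o^2 - 17*o + 60) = (o - 3)*(o + 3)*(o + 4)*(o^2 - 8*o + 15) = (o - 3)^2*(o + 3)*(o + 4)*(o - 5)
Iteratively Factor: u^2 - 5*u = (u - 5)*(u)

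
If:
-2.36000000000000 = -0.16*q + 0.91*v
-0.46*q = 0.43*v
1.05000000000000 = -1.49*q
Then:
No Solution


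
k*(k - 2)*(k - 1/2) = k^3 - 5*k^2/2 + k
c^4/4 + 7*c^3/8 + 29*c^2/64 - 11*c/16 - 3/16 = (c/4 + 1/2)*(c - 3/4)*(c + 1/4)*(c + 2)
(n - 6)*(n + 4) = n^2 - 2*n - 24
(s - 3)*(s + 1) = s^2 - 2*s - 3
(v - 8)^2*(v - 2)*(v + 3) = v^4 - 15*v^3 + 42*v^2 + 160*v - 384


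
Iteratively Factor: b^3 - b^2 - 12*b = (b + 3)*(b^2 - 4*b) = b*(b + 3)*(b - 4)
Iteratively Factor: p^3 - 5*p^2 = (p)*(p^2 - 5*p) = p^2*(p - 5)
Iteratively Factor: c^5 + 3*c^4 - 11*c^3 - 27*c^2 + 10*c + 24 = (c + 4)*(c^4 - c^3 - 7*c^2 + c + 6) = (c + 1)*(c + 4)*(c^3 - 2*c^2 - 5*c + 6) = (c + 1)*(c + 2)*(c + 4)*(c^2 - 4*c + 3) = (c - 1)*(c + 1)*(c + 2)*(c + 4)*(c - 3)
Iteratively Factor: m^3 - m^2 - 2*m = (m + 1)*(m^2 - 2*m) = (m - 2)*(m + 1)*(m)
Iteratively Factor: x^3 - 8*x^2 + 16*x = (x - 4)*(x^2 - 4*x) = (x - 4)^2*(x)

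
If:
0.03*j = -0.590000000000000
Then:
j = -19.67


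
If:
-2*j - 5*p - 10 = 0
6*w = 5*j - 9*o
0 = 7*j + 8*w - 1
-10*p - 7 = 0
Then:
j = -13/4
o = -545/144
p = -7/10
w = 95/32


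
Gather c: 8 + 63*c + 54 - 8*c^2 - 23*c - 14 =-8*c^2 + 40*c + 48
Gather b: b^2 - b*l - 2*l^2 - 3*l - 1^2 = b^2 - b*l - 2*l^2 - 3*l - 1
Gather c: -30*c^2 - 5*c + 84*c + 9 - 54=-30*c^2 + 79*c - 45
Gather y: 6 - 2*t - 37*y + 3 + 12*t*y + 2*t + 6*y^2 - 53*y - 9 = 6*y^2 + y*(12*t - 90)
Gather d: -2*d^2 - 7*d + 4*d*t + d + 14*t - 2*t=-2*d^2 + d*(4*t - 6) + 12*t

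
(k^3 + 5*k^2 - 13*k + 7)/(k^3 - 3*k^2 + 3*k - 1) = (k + 7)/(k - 1)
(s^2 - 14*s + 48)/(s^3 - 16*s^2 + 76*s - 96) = 1/(s - 2)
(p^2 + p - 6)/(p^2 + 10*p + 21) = (p - 2)/(p + 7)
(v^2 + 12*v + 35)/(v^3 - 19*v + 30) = (v + 7)/(v^2 - 5*v + 6)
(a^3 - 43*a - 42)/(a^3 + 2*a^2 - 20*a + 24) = (a^2 - 6*a - 7)/(a^2 - 4*a + 4)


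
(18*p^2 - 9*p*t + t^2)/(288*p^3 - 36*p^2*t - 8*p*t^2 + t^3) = (3*p - t)/(48*p^2 + 2*p*t - t^2)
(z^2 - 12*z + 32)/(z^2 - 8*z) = (z - 4)/z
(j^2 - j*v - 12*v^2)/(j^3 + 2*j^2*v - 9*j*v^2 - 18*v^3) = (-j + 4*v)/(-j^2 + j*v + 6*v^2)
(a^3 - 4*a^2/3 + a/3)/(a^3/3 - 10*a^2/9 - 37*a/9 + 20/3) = 3*a*(3*a^2 - 4*a + 1)/(3*a^3 - 10*a^2 - 37*a + 60)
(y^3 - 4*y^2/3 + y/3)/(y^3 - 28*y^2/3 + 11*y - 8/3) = y/(y - 8)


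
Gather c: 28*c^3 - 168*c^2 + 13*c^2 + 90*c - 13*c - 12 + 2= 28*c^3 - 155*c^2 + 77*c - 10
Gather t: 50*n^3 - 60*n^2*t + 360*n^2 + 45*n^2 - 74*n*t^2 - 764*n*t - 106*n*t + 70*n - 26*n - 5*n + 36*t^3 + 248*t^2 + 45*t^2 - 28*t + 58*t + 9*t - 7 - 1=50*n^3 + 405*n^2 + 39*n + 36*t^3 + t^2*(293 - 74*n) + t*(-60*n^2 - 870*n + 39) - 8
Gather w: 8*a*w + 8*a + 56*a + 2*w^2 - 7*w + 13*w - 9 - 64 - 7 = 64*a + 2*w^2 + w*(8*a + 6) - 80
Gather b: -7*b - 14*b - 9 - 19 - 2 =-21*b - 30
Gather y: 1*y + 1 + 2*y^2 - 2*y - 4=2*y^2 - y - 3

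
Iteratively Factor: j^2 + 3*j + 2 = (j + 1)*(j + 2)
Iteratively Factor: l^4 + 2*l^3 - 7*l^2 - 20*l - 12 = (l + 2)*(l^3 - 7*l - 6) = (l - 3)*(l + 2)*(l^2 + 3*l + 2) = (l - 3)*(l + 2)^2*(l + 1)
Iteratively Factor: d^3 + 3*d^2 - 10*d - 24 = (d + 2)*(d^2 + d - 12) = (d - 3)*(d + 2)*(d + 4)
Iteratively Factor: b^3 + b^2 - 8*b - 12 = (b - 3)*(b^2 + 4*b + 4) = (b - 3)*(b + 2)*(b + 2)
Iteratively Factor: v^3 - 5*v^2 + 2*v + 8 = (v - 2)*(v^2 - 3*v - 4) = (v - 4)*(v - 2)*(v + 1)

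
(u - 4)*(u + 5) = u^2 + u - 20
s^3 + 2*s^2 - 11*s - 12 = (s - 3)*(s + 1)*(s + 4)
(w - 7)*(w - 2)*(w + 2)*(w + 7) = w^4 - 53*w^2 + 196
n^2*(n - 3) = n^3 - 3*n^2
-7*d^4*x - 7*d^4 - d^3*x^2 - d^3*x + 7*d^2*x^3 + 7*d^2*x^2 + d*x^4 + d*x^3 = (-d + x)*(d + x)*(7*d + x)*(d*x + d)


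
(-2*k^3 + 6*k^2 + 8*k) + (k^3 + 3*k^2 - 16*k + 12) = -k^3 + 9*k^2 - 8*k + 12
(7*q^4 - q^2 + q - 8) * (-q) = -7*q^5 + q^3 - q^2 + 8*q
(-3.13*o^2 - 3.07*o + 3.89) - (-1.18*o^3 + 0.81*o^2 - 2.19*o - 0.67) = 1.18*o^3 - 3.94*o^2 - 0.88*o + 4.56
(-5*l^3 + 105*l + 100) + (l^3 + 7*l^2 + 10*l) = -4*l^3 + 7*l^2 + 115*l + 100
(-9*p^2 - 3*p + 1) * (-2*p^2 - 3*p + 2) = 18*p^4 + 33*p^3 - 11*p^2 - 9*p + 2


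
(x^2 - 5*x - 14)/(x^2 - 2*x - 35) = (x + 2)/(x + 5)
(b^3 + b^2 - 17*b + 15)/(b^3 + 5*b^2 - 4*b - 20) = (b^2 - 4*b + 3)/(b^2 - 4)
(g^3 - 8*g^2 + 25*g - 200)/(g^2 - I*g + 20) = (g^2 + g*(-8 + 5*I) - 40*I)/(g + 4*I)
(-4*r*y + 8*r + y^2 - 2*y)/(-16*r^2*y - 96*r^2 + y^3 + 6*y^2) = (y - 2)/(4*r*y + 24*r + y^2 + 6*y)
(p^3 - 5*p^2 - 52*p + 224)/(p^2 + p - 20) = (p^2 - p - 56)/(p + 5)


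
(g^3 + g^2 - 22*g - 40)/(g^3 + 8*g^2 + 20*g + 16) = (g - 5)/(g + 2)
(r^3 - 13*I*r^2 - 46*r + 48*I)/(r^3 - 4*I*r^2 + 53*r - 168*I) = (r - 2*I)/(r + 7*I)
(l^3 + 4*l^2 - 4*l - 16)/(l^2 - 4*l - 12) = (l^2 + 2*l - 8)/(l - 6)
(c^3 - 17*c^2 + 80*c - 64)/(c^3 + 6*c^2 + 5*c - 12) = (c^2 - 16*c + 64)/(c^2 + 7*c + 12)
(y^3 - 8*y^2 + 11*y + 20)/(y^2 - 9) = (y^3 - 8*y^2 + 11*y + 20)/(y^2 - 9)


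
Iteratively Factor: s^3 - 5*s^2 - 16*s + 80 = (s - 4)*(s^2 - s - 20) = (s - 5)*(s - 4)*(s + 4)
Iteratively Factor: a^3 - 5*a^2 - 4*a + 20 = (a - 5)*(a^2 - 4) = (a - 5)*(a + 2)*(a - 2)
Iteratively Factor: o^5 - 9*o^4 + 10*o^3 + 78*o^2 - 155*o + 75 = (o - 5)*(o^4 - 4*o^3 - 10*o^2 + 28*o - 15) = (o - 5)*(o - 1)*(o^3 - 3*o^2 - 13*o + 15) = (o - 5)*(o - 1)^2*(o^2 - 2*o - 15) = (o - 5)*(o - 1)^2*(o + 3)*(o - 5)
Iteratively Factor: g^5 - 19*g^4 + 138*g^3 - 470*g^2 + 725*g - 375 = (g - 5)*(g^4 - 14*g^3 + 68*g^2 - 130*g + 75) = (g - 5)^2*(g^3 - 9*g^2 + 23*g - 15) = (g - 5)^2*(g - 3)*(g^2 - 6*g + 5) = (g - 5)^3*(g - 3)*(g - 1)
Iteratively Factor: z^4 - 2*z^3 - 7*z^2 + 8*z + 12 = (z - 2)*(z^3 - 7*z - 6) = (z - 3)*(z - 2)*(z^2 + 3*z + 2) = (z - 3)*(z - 2)*(z + 1)*(z + 2)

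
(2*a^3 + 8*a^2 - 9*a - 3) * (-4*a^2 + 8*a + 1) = -8*a^5 - 16*a^4 + 102*a^3 - 52*a^2 - 33*a - 3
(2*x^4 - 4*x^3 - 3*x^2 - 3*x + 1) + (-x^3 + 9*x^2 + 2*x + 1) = 2*x^4 - 5*x^3 + 6*x^2 - x + 2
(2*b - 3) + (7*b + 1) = 9*b - 2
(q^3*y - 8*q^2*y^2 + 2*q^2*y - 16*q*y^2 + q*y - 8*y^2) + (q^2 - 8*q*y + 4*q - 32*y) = q^3*y - 8*q^2*y^2 + 2*q^2*y + q^2 - 16*q*y^2 - 7*q*y + 4*q - 8*y^2 - 32*y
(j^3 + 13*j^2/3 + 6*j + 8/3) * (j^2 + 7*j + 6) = j^5 + 34*j^4/3 + 127*j^3/3 + 212*j^2/3 + 164*j/3 + 16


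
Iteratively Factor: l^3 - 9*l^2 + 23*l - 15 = (l - 1)*(l^2 - 8*l + 15) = (l - 5)*(l - 1)*(l - 3)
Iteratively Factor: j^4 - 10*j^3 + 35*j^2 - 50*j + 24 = (j - 4)*(j^3 - 6*j^2 + 11*j - 6) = (j - 4)*(j - 3)*(j^2 - 3*j + 2) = (j - 4)*(j - 3)*(j - 1)*(j - 2)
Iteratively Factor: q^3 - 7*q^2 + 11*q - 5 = (q - 5)*(q^2 - 2*q + 1) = (q - 5)*(q - 1)*(q - 1)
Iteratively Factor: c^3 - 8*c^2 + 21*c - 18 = (c - 3)*(c^2 - 5*c + 6) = (c - 3)*(c - 2)*(c - 3)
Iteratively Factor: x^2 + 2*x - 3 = (x + 3)*(x - 1)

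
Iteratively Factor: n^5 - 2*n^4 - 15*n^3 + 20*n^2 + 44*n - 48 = (n - 4)*(n^4 + 2*n^3 - 7*n^2 - 8*n + 12) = (n - 4)*(n + 2)*(n^3 - 7*n + 6) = (n - 4)*(n - 2)*(n + 2)*(n^2 + 2*n - 3) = (n - 4)*(n - 2)*(n - 1)*(n + 2)*(n + 3)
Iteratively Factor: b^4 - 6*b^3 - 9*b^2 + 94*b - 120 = (b - 2)*(b^3 - 4*b^2 - 17*b + 60) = (b - 3)*(b - 2)*(b^2 - b - 20) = (b - 5)*(b - 3)*(b - 2)*(b + 4)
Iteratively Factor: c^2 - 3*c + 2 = (c - 2)*(c - 1)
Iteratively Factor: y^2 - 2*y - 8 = (y + 2)*(y - 4)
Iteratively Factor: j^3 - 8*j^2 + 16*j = (j)*(j^2 - 8*j + 16) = j*(j - 4)*(j - 4)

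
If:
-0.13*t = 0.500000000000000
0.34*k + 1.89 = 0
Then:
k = -5.56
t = -3.85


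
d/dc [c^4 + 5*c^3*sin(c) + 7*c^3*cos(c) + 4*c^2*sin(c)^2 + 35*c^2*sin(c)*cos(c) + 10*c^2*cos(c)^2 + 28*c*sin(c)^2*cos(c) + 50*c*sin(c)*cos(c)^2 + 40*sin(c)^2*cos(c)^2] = -7*c^3*sin(c) + 5*c^3*cos(c) + 4*c^3 + 15*c^2*sin(c) - 6*c^2*sin(2*c) + 21*c^2*cos(c) + 35*c^2*cos(2*c) - 7*c*sin(c) + 35*c*sin(2*c) + 21*c*sin(3*c) + 25*c*cos(c)/2 + 6*c*cos(2*c) + 75*c*cos(3*c)/2 + 14*c + 25*sin(c)/2 + 25*sin(3*c)/2 + 20*sin(4*c) + 7*cos(c) - 7*cos(3*c)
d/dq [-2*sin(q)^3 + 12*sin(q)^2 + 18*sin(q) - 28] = 6*(4*sin(q) + cos(q)^2 + 2)*cos(q)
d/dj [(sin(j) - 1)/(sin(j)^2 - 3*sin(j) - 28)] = (2*sin(j) + cos(j)^2 - 32)*cos(j)/((sin(j) - 7)^2*(sin(j) + 4)^2)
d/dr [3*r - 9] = 3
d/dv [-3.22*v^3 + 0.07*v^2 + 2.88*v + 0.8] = -9.66*v^2 + 0.14*v + 2.88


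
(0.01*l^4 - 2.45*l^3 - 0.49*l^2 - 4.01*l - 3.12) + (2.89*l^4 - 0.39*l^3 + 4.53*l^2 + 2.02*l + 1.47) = 2.9*l^4 - 2.84*l^3 + 4.04*l^2 - 1.99*l - 1.65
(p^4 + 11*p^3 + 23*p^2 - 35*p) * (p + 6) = p^5 + 17*p^4 + 89*p^3 + 103*p^2 - 210*p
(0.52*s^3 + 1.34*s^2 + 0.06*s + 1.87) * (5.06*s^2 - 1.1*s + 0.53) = 2.6312*s^5 + 6.2084*s^4 - 0.8948*s^3 + 10.1064*s^2 - 2.0252*s + 0.9911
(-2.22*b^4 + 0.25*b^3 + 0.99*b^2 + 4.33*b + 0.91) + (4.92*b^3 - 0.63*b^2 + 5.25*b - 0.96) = -2.22*b^4 + 5.17*b^3 + 0.36*b^2 + 9.58*b - 0.0499999999999999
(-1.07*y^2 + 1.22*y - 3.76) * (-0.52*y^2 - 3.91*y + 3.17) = 0.5564*y^4 + 3.5493*y^3 - 6.2069*y^2 + 18.569*y - 11.9192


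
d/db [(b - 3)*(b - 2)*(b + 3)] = 3*b^2 - 4*b - 9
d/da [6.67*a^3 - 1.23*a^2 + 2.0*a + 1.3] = 20.01*a^2 - 2.46*a + 2.0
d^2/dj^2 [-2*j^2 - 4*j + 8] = -4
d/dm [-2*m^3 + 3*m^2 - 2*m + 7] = -6*m^2 + 6*m - 2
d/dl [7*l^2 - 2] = 14*l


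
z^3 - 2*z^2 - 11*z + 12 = (z - 4)*(z - 1)*(z + 3)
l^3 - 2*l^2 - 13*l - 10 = (l - 5)*(l + 1)*(l + 2)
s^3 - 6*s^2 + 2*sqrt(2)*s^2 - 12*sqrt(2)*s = s*(s - 6)*(s + 2*sqrt(2))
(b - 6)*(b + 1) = b^2 - 5*b - 6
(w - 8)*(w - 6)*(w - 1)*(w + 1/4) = w^4 - 59*w^3/4 + 233*w^2/4 - 65*w/2 - 12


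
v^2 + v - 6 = (v - 2)*(v + 3)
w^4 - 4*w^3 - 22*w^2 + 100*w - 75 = (w - 5)*(w - 3)*(w - 1)*(w + 5)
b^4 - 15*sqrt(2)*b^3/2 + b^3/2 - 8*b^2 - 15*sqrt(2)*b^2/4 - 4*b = b*(b + 1/2)*(b - 8*sqrt(2))*(b + sqrt(2)/2)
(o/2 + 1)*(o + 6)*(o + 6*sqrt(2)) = o^3/2 + 4*o^2 + 3*sqrt(2)*o^2 + 6*o + 24*sqrt(2)*o + 36*sqrt(2)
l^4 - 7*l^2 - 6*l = l*(l - 3)*(l + 1)*(l + 2)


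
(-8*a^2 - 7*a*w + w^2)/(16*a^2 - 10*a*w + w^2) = (a + w)/(-2*a + w)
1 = 1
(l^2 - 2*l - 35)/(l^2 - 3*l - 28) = (l + 5)/(l + 4)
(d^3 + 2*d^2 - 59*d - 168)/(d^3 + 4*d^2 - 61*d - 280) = (d + 3)/(d + 5)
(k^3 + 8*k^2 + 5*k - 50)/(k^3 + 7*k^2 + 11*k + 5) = (k^2 + 3*k - 10)/(k^2 + 2*k + 1)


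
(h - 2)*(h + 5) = h^2 + 3*h - 10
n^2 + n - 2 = (n - 1)*(n + 2)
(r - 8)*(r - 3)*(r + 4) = r^3 - 7*r^2 - 20*r + 96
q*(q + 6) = q^2 + 6*q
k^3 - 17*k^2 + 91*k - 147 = (k - 7)^2*(k - 3)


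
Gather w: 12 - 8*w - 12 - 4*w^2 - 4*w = -4*w^2 - 12*w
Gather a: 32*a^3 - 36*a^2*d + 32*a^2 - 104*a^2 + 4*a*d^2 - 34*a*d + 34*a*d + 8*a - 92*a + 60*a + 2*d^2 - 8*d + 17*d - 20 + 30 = 32*a^3 + a^2*(-36*d - 72) + a*(4*d^2 - 24) + 2*d^2 + 9*d + 10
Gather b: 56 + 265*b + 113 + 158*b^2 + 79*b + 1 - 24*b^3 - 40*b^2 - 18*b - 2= -24*b^3 + 118*b^2 + 326*b + 168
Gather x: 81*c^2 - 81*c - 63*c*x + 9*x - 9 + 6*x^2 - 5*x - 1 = 81*c^2 - 81*c + 6*x^2 + x*(4 - 63*c) - 10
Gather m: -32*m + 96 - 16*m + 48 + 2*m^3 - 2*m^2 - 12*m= 2*m^3 - 2*m^2 - 60*m + 144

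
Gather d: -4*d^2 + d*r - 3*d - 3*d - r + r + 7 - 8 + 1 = -4*d^2 + d*(r - 6)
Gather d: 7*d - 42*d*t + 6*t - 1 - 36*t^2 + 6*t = d*(7 - 42*t) - 36*t^2 + 12*t - 1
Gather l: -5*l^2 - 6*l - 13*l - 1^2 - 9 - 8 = -5*l^2 - 19*l - 18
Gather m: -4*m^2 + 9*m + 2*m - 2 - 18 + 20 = -4*m^2 + 11*m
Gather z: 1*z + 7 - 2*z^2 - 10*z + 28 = -2*z^2 - 9*z + 35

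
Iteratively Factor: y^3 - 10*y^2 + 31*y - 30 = (y - 2)*(y^2 - 8*y + 15) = (y - 3)*(y - 2)*(y - 5)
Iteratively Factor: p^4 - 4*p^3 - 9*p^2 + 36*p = (p - 3)*(p^3 - p^2 - 12*p) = (p - 3)*(p + 3)*(p^2 - 4*p) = p*(p - 3)*(p + 3)*(p - 4)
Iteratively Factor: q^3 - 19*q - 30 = (q + 2)*(q^2 - 2*q - 15) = (q - 5)*(q + 2)*(q + 3)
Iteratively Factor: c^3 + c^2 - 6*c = (c + 3)*(c^2 - 2*c) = c*(c + 3)*(c - 2)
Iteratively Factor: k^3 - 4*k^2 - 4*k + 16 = (k - 4)*(k^2 - 4) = (k - 4)*(k - 2)*(k + 2)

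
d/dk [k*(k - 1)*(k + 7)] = 3*k^2 + 12*k - 7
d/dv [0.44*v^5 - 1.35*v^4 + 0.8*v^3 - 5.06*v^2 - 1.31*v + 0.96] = 2.2*v^4 - 5.4*v^3 + 2.4*v^2 - 10.12*v - 1.31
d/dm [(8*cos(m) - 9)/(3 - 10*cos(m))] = 66*sin(m)/(10*cos(m) - 3)^2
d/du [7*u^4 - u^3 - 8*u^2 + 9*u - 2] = 28*u^3 - 3*u^2 - 16*u + 9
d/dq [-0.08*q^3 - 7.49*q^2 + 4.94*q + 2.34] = -0.24*q^2 - 14.98*q + 4.94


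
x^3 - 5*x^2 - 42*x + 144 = (x - 8)*(x - 3)*(x + 6)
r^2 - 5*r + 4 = (r - 4)*(r - 1)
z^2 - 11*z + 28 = (z - 7)*(z - 4)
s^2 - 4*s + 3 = (s - 3)*(s - 1)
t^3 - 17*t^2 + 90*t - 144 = (t - 8)*(t - 6)*(t - 3)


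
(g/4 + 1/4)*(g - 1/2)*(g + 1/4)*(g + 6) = g^4/4 + 27*g^3/16 + 33*g^2/32 - 19*g/32 - 3/16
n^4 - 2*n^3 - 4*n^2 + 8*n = n*(n - 2)^2*(n + 2)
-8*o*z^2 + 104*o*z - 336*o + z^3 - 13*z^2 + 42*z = (-8*o + z)*(z - 7)*(z - 6)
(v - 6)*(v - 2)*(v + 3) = v^3 - 5*v^2 - 12*v + 36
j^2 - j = j*(j - 1)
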